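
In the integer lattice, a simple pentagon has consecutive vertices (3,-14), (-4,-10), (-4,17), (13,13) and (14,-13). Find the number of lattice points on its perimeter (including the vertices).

Summing gcd(|Δx|,|Δy|) over the edges gives the boundary count: gcd(7,4) + gcd(0,27) + gcd(17,4) + gcd(1,26) + gcd(11,1) = 1+27+1+1+1 = 31.

31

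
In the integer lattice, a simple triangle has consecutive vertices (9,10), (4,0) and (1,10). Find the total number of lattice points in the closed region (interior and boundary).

Using the shoelace formula, 2A = |(9·0 − 4·10) + (4·10 − 1·0) + (1·10 − 9·10)| = 80, so the area is 40.
The number of boundary lattice points is Σ gcd(|Δx|,|Δy|) = gcd(5,10) + gcd(3,10) + gcd(8,0) = 5+1+8 = 14.
Pick's theorem gives I = A − B/2 + 1 = 40 − 14/2 + 1 = 34, so the closed region contains I + B = 34 + 14 = 48 lattice points.

48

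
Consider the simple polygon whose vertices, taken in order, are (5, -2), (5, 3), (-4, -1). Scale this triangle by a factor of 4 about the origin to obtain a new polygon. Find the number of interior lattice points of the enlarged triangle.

347

The shoelace formula gives twice the area as |(5·3 − 5·(-2)) + (5·(-1) − (-4)·3) + ((-4)·(-2) − 5·(-1))| = 45, so the area is 45/2.
Along each edge there are gcd(|Δx|,|Δy|)+1 lattice points, so counting each shared vertex once the boundary has gcd(0,5) + gcd(9,4) + gcd(9,1) = 5+1+1 = 7.
Scaling by 4 multiplies the area by 4² = 16 (so the new area is 360) and multiplies the boundary lattice-point count by 4, giving 28.
By Pick's theorem, the interior count of the dilated polygon is 360 − 28/2 + 1 = 347.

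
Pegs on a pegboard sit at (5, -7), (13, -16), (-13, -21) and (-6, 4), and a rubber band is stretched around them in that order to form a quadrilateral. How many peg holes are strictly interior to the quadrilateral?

307

The shoelace formula gives twice the area as |(5·(-16) − 13·(-7)) + (13·(-21) − (-13)·(-16)) + ((-13)·4 − (-6)·(-21)) + ((-6)·(-7) − 5·4)| = 626, so the area is 313.
Along each edge there are gcd(|Δx|,|Δy|)+1 lattice points, so counting each shared vertex once the boundary has gcd(8,9) + gcd(26,5) + gcd(7,25) + gcd(11,11) = 1+1+1+11 = 14.
Pick's theorem gives I = A − B/2 + 1 = 313 − 14/2 + 1 = 307.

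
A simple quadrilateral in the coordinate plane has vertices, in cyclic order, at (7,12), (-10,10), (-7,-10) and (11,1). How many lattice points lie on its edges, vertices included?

4

The number of boundary lattice points is Σ gcd(|Δx|,|Δy|) = gcd(17,2) + gcd(3,20) + gcd(18,11) + gcd(4,11) = 1+1+1+1 = 4.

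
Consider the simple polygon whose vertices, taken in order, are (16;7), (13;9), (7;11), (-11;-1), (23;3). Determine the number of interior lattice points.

The shoelace formula gives twice the area as |[16·9 − 13·7] + [13·11 − 7·9] + [7·(-1) − (-11)·11] + [(-11)·3 − 23·(-1)] + [23·7 − 16·3]| = 350, so the area is 175.
The number of boundary lattice points is Σ gcd(|Δx|,|Δy|) = gcd(3,2) + gcd(6,2) + gcd(18,12) + gcd(34,4) + gcd(7,4) = 1+2+6+2+1 = 12.
By Pick's theorem A = I + B/2 − 1, so I = 175 − 12/2 + 1 = 170.

170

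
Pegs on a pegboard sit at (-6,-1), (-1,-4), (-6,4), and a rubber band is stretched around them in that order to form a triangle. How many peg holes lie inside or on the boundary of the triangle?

By the shoelace formula, twice the signed area is |[(-6)·(-4) − (-1)·(-1)] + [(-1)·4 − (-6)·(-4)] + [(-6)·(-1) − (-6)·4]| = 25, so the area is 12.5.
Summing gcd(|Δx|,|Δy|) over the edges gives the boundary count: gcd(5,3) + gcd(5,8) + gcd(0,5) = 1+1+5 = 7.
Pick's theorem gives I = A − B/2 + 1 = 12.5 − 7/2 + 1 = 10, so the closed region contains I + B = 10 + 7 = 17 lattice points.

17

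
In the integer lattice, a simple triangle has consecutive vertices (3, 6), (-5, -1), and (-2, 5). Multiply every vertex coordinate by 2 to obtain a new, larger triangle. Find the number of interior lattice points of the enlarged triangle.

By the shoelace formula, twice the signed area is |[3·(-1) − (-5)·6] + [(-5)·5 − (-2)·(-1)] + [(-2)·6 − 3·5]| = 27, so the area is 13.5.
Along each edge there are gcd(|Δx|,|Δy|)+1 lattice points, so counting each shared vertex once the boundary has gcd(8,7) + gcd(3,6) + gcd(5,1) = 1+3+1 = 5.
Scaling by 2 multiplies the area by 2² = 4 (so the new area is 54) and multiplies the boundary lattice-point count by 2, giving 10.
By Pick's theorem, the interior count of the dilated polygon is 54 − 10/2 + 1 = 50.

50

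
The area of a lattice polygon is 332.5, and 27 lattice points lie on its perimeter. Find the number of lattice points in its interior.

320

From Pick's theorem, I = A − B/2 + 1 = 332.5 − 27/2 + 1 = 320.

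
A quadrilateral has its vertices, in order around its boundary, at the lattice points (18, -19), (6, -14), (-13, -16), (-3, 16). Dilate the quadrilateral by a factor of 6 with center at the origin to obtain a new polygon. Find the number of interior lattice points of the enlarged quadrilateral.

The shoelace formula gives twice the area as |(18·(-14) − 6·(-19)) + (6·(-16) − (-13)·(-14)) + ((-13)·16 − (-3)·(-16)) + ((-3)·(-19) − 18·16)| = 903, so the area is 451.5.
Summing gcd(|Δx|,|Δy|) over the edges gives the boundary count: gcd(12,5) + gcd(19,2) + gcd(10,32) + gcd(21,35) = 1+1+2+7 = 11.
Scaling by 6 multiplies the area by 6² = 36 (so the new area is 16254) and multiplies the boundary lattice-point count by 6, giving 66.
By Pick's theorem, the interior count of the dilated polygon is 16254 − 66/2 + 1 = 16222.

16222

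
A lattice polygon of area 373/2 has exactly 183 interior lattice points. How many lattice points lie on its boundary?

9

Pick's theorem gives A = I + B/2 − 1, so B = 2(A − I + 1) = 2(373/2 − 183 + 1) = 9.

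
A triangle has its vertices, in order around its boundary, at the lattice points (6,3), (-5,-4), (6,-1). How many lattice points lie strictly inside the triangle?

20

Using the shoelace formula, 2A = |[6·(-4) − (-5)·3] + [(-5)·(-1) − 6·(-4)] + [6·3 − 6·(-1)]| = 44, so the area is 22.
Along each edge there are gcd(|Δx|,|Δy|)+1 lattice points, so counting each shared vertex once the boundary has gcd(11,7) + gcd(11,3) + gcd(0,4) = 1+1+4 = 6.
By Pick's theorem A = I + B/2 − 1, so I = 22 − 6/2 + 1 = 20.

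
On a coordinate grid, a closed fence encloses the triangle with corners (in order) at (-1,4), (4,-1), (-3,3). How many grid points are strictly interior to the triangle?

5

The shoelace formula gives twice the area as |((-1)·(-1) − 4·4) + (4·3 − (-3)·(-1)) + ((-3)·4 − (-1)·3)| = 15, so the area is 15/2.
Summing gcd(|Δx|,|Δy|) over the edges gives the boundary count: gcd(5,5) + gcd(7,4) + gcd(2,1) = 5+1+1 = 7.
By Pick's theorem A = I + B/2 − 1, so I = 15/2 − 7/2 + 1 = 5.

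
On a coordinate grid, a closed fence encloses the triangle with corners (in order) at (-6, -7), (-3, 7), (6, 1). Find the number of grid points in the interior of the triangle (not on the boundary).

69

Using the shoelace formula, 2A = |((-6)·7 − (-3)·(-7)) + ((-3)·1 − 6·7) + (6·(-7) − (-6)·1)| = 144, so the area is 72.
Summing gcd(|Δx|,|Δy|) over the edges gives the boundary count: gcd(3,14) + gcd(9,6) + gcd(12,8) = 1+3+4 = 8.
By Pick's theorem A = I + B/2 − 1, so I = 72 − 8/2 + 1 = 69.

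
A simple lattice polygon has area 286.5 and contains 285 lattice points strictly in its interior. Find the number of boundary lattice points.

Pick's theorem gives A = I + B/2 − 1, so B = 2(A − I + 1) = 2(286.5 − 285 + 1) = 5.

5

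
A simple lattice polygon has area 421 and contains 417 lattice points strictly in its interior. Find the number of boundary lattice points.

10

Pick's theorem gives A = I + B/2 − 1, so B = 2(A − I + 1) = 2(421 − 417 + 1) = 10.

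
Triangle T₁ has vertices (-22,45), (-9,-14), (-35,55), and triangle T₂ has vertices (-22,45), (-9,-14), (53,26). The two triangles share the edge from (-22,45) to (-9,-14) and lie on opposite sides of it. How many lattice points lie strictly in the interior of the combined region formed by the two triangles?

The union is the simple quadrilateral with vertices (-22,45), (-35,55), (-9,-14), (53,26) in order.
The shoelace formula gives twice the area as |[(-22)·55 − (-35)·45] + [(-35)·(-14) − (-9)·55] + [(-9)·26 − 53·(-14)] + [53·45 − (-22)·26]| = 4815, so the area is 4815/2.
Summing gcd(|Δx|,|Δy|) over the edges gives the boundary count: gcd(13,10) + gcd(26,69) + gcd(62,40) + gcd(75,19) = 1+1+2+1 = 5.
By Pick's theorem I = A − B/2 + 1 = 4815/2 − 5/2 + 1 = 2406.

2406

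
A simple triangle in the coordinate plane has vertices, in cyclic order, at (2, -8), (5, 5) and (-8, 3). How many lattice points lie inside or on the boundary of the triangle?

84

The shoelace formula gives twice the area as |(2·5 − 5·(-8)) + (5·3 − (-8)·5) + ((-8)·(-8) − 2·3)| = 163, so the area is 163/2.
Along each edge there are gcd(|Δx|,|Δy|)+1 lattice points, so counting each shared vertex once the boundary has gcd(3,13) + gcd(13,2) + gcd(10,11) = 1+1+1 = 3.
Pick's theorem gives I = A − B/2 + 1 = 163/2 − 3/2 + 1 = 81, so the closed region contains I + B = 81 + 3 = 84 lattice points.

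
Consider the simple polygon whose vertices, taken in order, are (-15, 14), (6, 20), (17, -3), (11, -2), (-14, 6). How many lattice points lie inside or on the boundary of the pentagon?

Using the shoelace formula, 2A = |[(-15)·20 − 6·14] + [6·(-3) − 17·20] + [17·(-2) − 11·(-3)] + [11·6 − (-14)·(-2)] + [(-14)·14 − (-15)·6]| = 811, so the area is 405.5.
Along each edge there are gcd(|Δx|,|Δy|)+1 lattice points, so counting each shared vertex once the boundary has gcd(21,6) + gcd(11,23) + gcd(6,1) + gcd(25,8) + gcd(1,8) = 3+1+1+1+1 = 7.
Pick's theorem gives I = A − B/2 + 1 = 405.5 − 7/2 + 1 = 403, so the closed region contains I + B = 403 + 7 = 410 lattice points.

410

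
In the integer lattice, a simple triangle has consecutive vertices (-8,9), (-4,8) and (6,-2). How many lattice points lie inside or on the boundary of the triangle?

Using the shoelace formula, 2A = |((-8)·8 − (-4)·9) + ((-4)·(-2) − 6·8) + (6·9 − (-8)·(-2))| = 30, so the area is 15.
Along each edge there are gcd(|Δx|,|Δy|)+1 lattice points, so counting each shared vertex once the boundary has gcd(4,1) + gcd(10,10) + gcd(14,11) = 1+10+1 = 12.
Pick's theorem gives I = A − B/2 + 1 = 15 − 12/2 + 1 = 10, so the closed region contains I + B = 10 + 12 = 22 lattice points.

22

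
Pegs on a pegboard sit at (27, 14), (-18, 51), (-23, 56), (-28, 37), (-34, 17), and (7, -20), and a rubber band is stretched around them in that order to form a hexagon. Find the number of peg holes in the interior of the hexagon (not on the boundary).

The shoelace formula gives twice the area as |(27·51 − (-18)·14) + ((-18)·56 − (-23)·51) + ((-23)·37 − (-28)·56) + ((-28)·17 − (-34)·37) + ((-34)·(-20) − 7·17) + (7·14 − 27·(-20))| = 4492, so the area is 2246.
The number of boundary lattice points is Σ gcd(|Δx|,|Δy|) = gcd(45,37) + gcd(5,5) + gcd(5,19) + gcd(6,20) + gcd(41,37) + gcd(20,34) = 1+5+1+2+1+2 = 12.
By Pick's theorem A = I + B/2 − 1, so I = 2246 − 12/2 + 1 = 2241.

2241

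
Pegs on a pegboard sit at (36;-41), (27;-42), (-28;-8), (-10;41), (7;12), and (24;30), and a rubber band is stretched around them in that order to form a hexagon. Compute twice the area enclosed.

By the shoelace formula, twice the signed area is |(36·(-42) − 27·(-41)) + (27·(-8) − (-28)·(-42)) + ((-28)·41 − (-10)·(-8)) + ((-10)·12 − 7·41) + (7·30 − 24·12) + (24·(-41) − 36·30)| = 5574, so the area is 2787.

5574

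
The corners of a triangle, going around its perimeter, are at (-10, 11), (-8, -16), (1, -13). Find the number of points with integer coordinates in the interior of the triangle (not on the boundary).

123

The shoelace formula gives twice the area as |[(-10)·(-16) − (-8)·11] + [(-8)·(-13) − 1·(-16)] + [1·11 − (-10)·(-13)]| = 249, so the area is 124.5.
Summing gcd(|Δx|,|Δy|) over the edges gives the boundary count: gcd(2,27) + gcd(9,3) + gcd(11,24) = 1+3+1 = 5.
By Pick's theorem A = I + B/2 − 1, so I = 124.5 − 5/2 + 1 = 123.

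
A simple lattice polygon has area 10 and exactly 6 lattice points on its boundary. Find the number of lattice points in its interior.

From Pick's theorem, I = A − B/2 + 1 = 10 − 6/2 + 1 = 8.

8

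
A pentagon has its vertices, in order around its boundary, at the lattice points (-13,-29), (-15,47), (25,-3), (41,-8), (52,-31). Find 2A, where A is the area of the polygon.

Using the shoelace formula, 2A = |[(-13)·47 − (-15)·(-29)] + [(-15)·(-3) − 25·47] + [25·(-8) − 41·(-3)] + [41·(-31) − 52·(-8)] + [52·(-29) − (-13)·(-31)]| = 5019, so the area is 5019/2.

5019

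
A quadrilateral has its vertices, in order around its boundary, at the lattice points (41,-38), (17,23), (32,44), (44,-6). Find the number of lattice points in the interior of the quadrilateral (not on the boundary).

974

The shoelace formula gives twice the area as |[41·23 − 17·(-38)] + [17·44 − 32·23] + [32·(-6) − 44·44] + [44·(-38) − 41·(-6)]| = 1953, so the area is 976.5.
Summing gcd(|Δx|,|Δy|) over the edges gives the boundary count: gcd(24,61) + gcd(15,21) + gcd(12,50) + gcd(3,32) = 1+3+2+1 = 7.
Pick's theorem gives I = A − B/2 + 1 = 976.5 − 7/2 + 1 = 974.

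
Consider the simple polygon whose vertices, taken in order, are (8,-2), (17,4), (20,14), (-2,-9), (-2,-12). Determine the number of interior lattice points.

81

The shoelace formula gives twice the area as |[8·4 − 17·(-2)] + [17·14 − 20·4] + [20·(-9) − (-2)·14] + [(-2)·(-12) − (-2)·(-9)] + [(-2)·(-2) − 8·(-12)]| = 178, so the area is 89.
Summing gcd(|Δx|,|Δy|) over the edges gives the boundary count: gcd(9,6) + gcd(3,10) + gcd(22,23) + gcd(0,3) + gcd(10,10) = 3+1+1+3+10 = 18.
Pick's theorem gives I = A − B/2 + 1 = 89 − 18/2 + 1 = 81.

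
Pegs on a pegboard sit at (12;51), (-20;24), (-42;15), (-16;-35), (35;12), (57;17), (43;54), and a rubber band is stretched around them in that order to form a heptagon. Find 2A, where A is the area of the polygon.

By the shoelace formula, twice the signed area is |(12·24 − (-20)·51) + ((-20)·15 − (-42)·24) + ((-42)·(-35) − (-16)·15) + ((-16)·12 − 35·(-35)) + (35·17 − 57·12) + (57·54 − 43·17) + (43·51 − 12·54)| = 8562, so the area is 4281.

8562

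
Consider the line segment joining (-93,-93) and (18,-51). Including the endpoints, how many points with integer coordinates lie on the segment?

The number of lattice points on a segment between lattice points is gcd(|Δx|,|Δy|) + 1 = gcd(111,42) + 1 = 3 + 1 = 4.

4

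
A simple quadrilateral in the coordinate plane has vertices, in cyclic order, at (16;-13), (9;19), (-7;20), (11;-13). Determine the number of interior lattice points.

331

The shoelace formula gives twice the area as |(16·19 − 9·(-13)) + (9·20 − (-7)·19) + ((-7)·(-13) − 11·20) + (11·(-13) − 16·(-13))| = 670, so the area is 335.
The number of boundary lattice points is Σ gcd(|Δx|,|Δy|) = gcd(7,32) + gcd(16,1) + gcd(18,33) + gcd(5,0) = 1+1+3+5 = 10.
Pick's theorem gives I = A − B/2 + 1 = 335 − 10/2 + 1 = 331.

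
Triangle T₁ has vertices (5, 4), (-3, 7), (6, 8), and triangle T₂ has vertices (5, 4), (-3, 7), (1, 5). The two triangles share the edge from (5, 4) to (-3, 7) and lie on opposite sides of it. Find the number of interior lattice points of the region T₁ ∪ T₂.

The union is the simple quadrilateral with vertices (5, 4), (6, 8), (-3, 7), (1, 5) in order.
Using the shoelace formula, 2A = |(5·8 − 6·4) + (6·7 − (-3)·8) + ((-3)·5 − 1·7) + (1·4 − 5·5)| = 39, so the area is 39/2.
Summing gcd(|Δx|,|Δy|) over the edges gives the boundary count: gcd(1,4) + gcd(9,1) + gcd(4,2) + gcd(4,1) = 1+1+2+1 = 5.
By Pick's theorem I = A − B/2 + 1 = 39/2 − 5/2 + 1 = 18.

18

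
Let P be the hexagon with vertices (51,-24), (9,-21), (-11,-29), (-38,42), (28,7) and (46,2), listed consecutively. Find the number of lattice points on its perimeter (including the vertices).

11

Along each edge there are gcd(|Δx|,|Δy|)+1 lattice points, so counting each shared vertex once the boundary has gcd(42,3) + gcd(20,8) + gcd(27,71) + gcd(66,35) + gcd(18,5) + gcd(5,26) = 3+4+1+1+1+1 = 11.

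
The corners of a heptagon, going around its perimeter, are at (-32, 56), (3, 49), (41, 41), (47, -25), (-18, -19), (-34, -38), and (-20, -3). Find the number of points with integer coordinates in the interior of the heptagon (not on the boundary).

4865

The shoelace formula gives twice the area as |((-32)·49 − 3·56) + (3·41 − 41·49) + (41·(-25) − 47·41) + (47·(-19) − (-18)·(-25)) + ((-18)·(-38) − (-34)·(-19)) + ((-34)·(-3) − (-20)·(-38)) + ((-20)·56 − (-32)·(-3))| = 9753, so the area is 4876.5.
Along each edge there are gcd(|Δx|,|Δy|)+1 lattice points, so counting each shared vertex once the boundary has gcd(35,7) + gcd(38,8) + gcd(6,66) + gcd(65,6) + gcd(16,19) + gcd(14,35) + gcd(12,59) = 7+2+6+1+1+7+1 = 25.
By Pick's theorem A = I + B/2 − 1, so I = 4876.5 − 25/2 + 1 = 4865.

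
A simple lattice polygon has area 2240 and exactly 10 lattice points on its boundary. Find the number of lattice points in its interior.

From Pick's theorem, I = A − B/2 + 1 = 2240 − 10/2 + 1 = 2236.

2236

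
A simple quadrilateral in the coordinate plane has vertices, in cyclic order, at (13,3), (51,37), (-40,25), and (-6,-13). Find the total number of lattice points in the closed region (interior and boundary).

1956

By the shoelace formula, twice the signed area is |[13·37 − 51·3] + [51·25 − (-40)·37] + [(-40)·(-13) − (-6)·25] + [(-6)·3 − 13·(-13)]| = 3904, so the area is 1952.
The number of boundary lattice points is Σ gcd(|Δx|,|Δy|) = gcd(38,34) + gcd(91,12) + gcd(34,38) + gcd(19,16) = 2+1+2+1 = 6.
Pick's theorem gives I = A − B/2 + 1 = 1952 − 6/2 + 1 = 1950, so the closed region contains I + B = 1950 + 6 = 1956 lattice points.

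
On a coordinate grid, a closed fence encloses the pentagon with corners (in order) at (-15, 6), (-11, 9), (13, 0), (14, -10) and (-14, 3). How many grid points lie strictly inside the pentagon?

Using the shoelace formula, 2A = |((-15)·9 − (-11)·6) + ((-11)·0 − 13·9) + (13·(-10) − 14·0) + (14·3 − (-14)·(-10)) + ((-14)·6 − (-15)·3)| = 453, so the area is 453/2.
Summing gcd(|Δx|,|Δy|) over the edges gives the boundary count: gcd(4,3) + gcd(24,9) + gcd(1,10) + gcd(28,13) + gcd(1,3) = 1+3+1+1+1 = 7.
By Pick's theorem A = I + B/2 − 1, so I = 453/2 − 7/2 + 1 = 224.

224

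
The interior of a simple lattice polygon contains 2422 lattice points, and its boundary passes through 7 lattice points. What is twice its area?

4849

Pick's theorem states A = I + B/2 − 1, so A = 2422 + 7/2 − 1 = 4849/2.
Hence 2A = 4849.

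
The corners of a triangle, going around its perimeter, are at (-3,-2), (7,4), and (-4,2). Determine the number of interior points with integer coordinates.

22

Using the shoelace formula, 2A = |((-3)·4 − 7·(-2)) + (7·2 − (-4)·4) + ((-4)·(-2) − (-3)·2)| = 46, so the area is 23.
The number of boundary lattice points is Σ gcd(|Δx|,|Δy|) = gcd(10,6) + gcd(11,2) + gcd(1,4) = 2+1+1 = 4.
Pick's theorem gives I = A − B/2 + 1 = 23 − 4/2 + 1 = 22.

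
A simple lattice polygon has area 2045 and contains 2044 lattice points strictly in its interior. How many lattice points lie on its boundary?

Pick's theorem gives A = I + B/2 − 1, so B = 2(A − I + 1) = 2(2045 − 2044 + 1) = 4.

4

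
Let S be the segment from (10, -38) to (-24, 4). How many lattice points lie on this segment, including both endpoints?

3

The number of lattice points on a segment between lattice points is gcd(|Δx|,|Δy|) + 1 = gcd(34,42) + 1 = 2 + 1 = 3.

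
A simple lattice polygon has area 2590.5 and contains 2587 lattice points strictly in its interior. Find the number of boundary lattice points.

9

Pick's theorem gives A = I + B/2 − 1, so B = 2(A − I + 1) = 2(2590.5 − 2587 + 1) = 9.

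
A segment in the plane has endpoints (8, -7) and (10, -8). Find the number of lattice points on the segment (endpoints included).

The number of lattice points on a segment between lattice points is gcd(|Δx|,|Δy|) + 1 = gcd(2,1) + 1 = 1 + 1 = 2.

2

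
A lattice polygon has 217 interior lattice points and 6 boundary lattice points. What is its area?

219

By Pick's theorem, A = I + B/2 − 1 = 217 + 6/2 − 1 = 219.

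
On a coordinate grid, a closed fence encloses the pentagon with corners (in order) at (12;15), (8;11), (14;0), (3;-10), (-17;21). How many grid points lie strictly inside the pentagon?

Using the shoelace formula, 2A = |[12·11 − 8·15] + [8·0 − 14·11] + [14·(-10) − 3·0] + [3·21 − (-17)·(-10)] + [(-17)·15 − 12·21]| = 896, so the area is 448.
The number of boundary lattice points is Σ gcd(|Δx|,|Δy|) = gcd(4,4) + gcd(6,11) + gcd(11,10) + gcd(20,31) + gcd(29,6) = 4+1+1+1+1 = 8.
Pick's theorem gives I = A − B/2 + 1 = 448 − 8/2 + 1 = 445.

445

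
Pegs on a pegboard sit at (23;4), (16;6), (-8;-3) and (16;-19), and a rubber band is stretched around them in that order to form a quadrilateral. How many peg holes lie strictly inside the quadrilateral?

382

By the shoelace formula, twice the signed area is |[23·6 − 16·4] + [16·(-3) − (-8)·6] + [(-8)·(-19) − 16·(-3)] + [16·4 − 23·(-19)]| = 775, so the area is 775/2.
The number of boundary lattice points is Σ gcd(|Δx|,|Δy|) = gcd(7,2) + gcd(24,9) + gcd(24,16) + gcd(7,23) = 1+3+8+1 = 13.
Pick's theorem gives I = A − B/2 + 1 = 775/2 − 13/2 + 1 = 382.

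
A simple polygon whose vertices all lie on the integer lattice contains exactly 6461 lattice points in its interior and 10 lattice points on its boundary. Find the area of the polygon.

Pick's theorem states A = I + B/2 − 1, so A = 6461 + 10/2 − 1 = 6465.

6465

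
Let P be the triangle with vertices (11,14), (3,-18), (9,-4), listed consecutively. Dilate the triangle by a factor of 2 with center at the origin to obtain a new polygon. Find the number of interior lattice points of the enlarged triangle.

By the shoelace formula, twice the signed area is |[11·(-18) − 3·14] + [3·(-4) − 9·(-18)] + [9·14 − 11·(-4)]| = 80, so the area is 40.
Summing gcd(|Δx|,|Δy|) over the edges gives the boundary count: gcd(8,32) + gcd(6,14) + gcd(2,18) = 8+2+2 = 12.
Scaling by 2 multiplies the area by 2² = 4 (so the new area is 160) and multiplies the boundary lattice-point count by 2, giving 24.
By Pick's theorem, the interior count of the dilated polygon is 160 − 24/2 + 1 = 149.

149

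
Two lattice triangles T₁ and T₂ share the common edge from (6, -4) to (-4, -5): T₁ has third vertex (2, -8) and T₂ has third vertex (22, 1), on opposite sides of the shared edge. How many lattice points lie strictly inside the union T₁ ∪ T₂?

31

The union is the simple quadrilateral with vertices (6, -4), (2, -8), (-4, -5), (22, 1) in order.
Using the shoelace formula, 2A = |(6·(-8) − 2·(-4)) + (2·(-5) − (-4)·(-8)) + ((-4)·1 − 22·(-5)) + (22·(-4) − 6·1)| = 70, so the area is 35.
Along each edge there are gcd(|Δx|,|Δy|)+1 lattice points, so counting each shared vertex once the boundary has gcd(4,4) + gcd(6,3) + gcd(26,6) + gcd(16,5) = 4+3+2+1 = 10.
By Pick's theorem I = A − B/2 + 1 = 35 − 10/2 + 1 = 31.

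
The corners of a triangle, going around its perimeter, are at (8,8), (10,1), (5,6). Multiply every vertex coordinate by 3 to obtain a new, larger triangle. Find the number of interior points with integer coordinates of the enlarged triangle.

103

Using the shoelace formula, 2A = |[8·1 − 10·8] + [10·6 − 5·1] + [5·8 − 8·6]| = 25, so the area is 12.5.
Summing gcd(|Δx|,|Δy|) over the edges gives the boundary count: gcd(2,7) + gcd(5,5) + gcd(3,2) = 1+5+1 = 7.
Scaling by 3 multiplies the area by 3² = 9 (so the new area is 225/2) and multiplies the boundary lattice-point count by 3, giving 21.
By Pick's theorem, the interior count of the dilated polygon is 225/2 − 21/2 + 1 = 103.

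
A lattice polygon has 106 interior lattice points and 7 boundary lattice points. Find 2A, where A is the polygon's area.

Pick's theorem states A = I + B/2 − 1, so A = 106 + 7/2 − 1 = 217/2.
Hence 2A = 217.

217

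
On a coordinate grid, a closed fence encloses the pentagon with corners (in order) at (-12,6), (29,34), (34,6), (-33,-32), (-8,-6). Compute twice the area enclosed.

2632

By the shoelace formula, twice the signed area is |((-12)·34 − 29·6) + (29·6 − 34·34) + (34·(-32) − (-33)·6) + ((-33)·(-6) − (-8)·(-32)) + ((-8)·6 − (-12)·(-6))| = 2632, so the area is 1316.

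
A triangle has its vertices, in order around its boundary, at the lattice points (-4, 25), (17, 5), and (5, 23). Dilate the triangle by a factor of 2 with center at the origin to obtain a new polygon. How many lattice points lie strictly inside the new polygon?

By the shoelace formula, twice the signed area is |((-4)·5 − 17·25) + (17·23 − 5·5) + (5·25 − (-4)·23)| = 138, so the area is 69.
The number of boundary lattice points is Σ gcd(|Δx|,|Δy|) = gcd(21,20) + gcd(12,18) + gcd(9,2) = 1+6+1 = 8.
Scaling by 2 multiplies the area by 2² = 4 (so the new area is 276) and multiplies the boundary lattice-point count by 2, giving 16.
By Pick's theorem, the interior count of the dilated polygon is 276 − 16/2 + 1 = 269.

269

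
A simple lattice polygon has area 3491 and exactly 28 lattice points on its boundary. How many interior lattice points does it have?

Pick's theorem A = I + B/2 − 1 rearranges to I = A − B/2 + 1 = 3491 − 28/2 + 1 = 3478.

3478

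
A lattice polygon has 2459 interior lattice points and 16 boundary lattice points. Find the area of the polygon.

By Pick's theorem, A = I + B/2 − 1 = 2459 + 16/2 − 1 = 2466.

2466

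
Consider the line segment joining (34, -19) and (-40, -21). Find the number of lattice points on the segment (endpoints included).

3

The number of lattice points on a segment between lattice points is gcd(|Δx|,|Δy|) + 1 = gcd(74,2) + 1 = 2 + 1 = 3.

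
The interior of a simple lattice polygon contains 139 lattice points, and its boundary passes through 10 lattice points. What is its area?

143

By Pick's theorem, A = I + B/2 − 1 = 139 + 10/2 − 1 = 143.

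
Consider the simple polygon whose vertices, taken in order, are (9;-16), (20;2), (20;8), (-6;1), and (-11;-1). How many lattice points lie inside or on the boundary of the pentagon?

The shoelace formula gives twice the area as |[9·2 − 20·(-16)] + [20·8 − 20·2] + [20·1 − (-6)·8] + [(-6)·(-1) − (-11)·1] + [(-11)·(-16) − 9·(-1)]| = 728, so the area is 364.
The number of boundary lattice points is Σ gcd(|Δx|,|Δy|) = gcd(11,18) + gcd(0,6) + gcd(26,7) + gcd(5,2) + gcd(20,15) = 1+6+1+1+5 = 14.
Pick's theorem gives I = A − B/2 + 1 = 364 − 14/2 + 1 = 358, so the closed region contains I + B = 358 + 14 = 372 lattice points.

372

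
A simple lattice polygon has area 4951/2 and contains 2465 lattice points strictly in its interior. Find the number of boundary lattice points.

23

Pick's theorem gives A = I + B/2 − 1, so B = 2(A − I + 1) = 2(4951/2 − 2465 + 1) = 23.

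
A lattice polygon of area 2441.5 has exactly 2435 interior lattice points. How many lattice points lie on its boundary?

Pick's theorem gives A = I + B/2 − 1, so B = 2(A − I + 1) = 2(2441.5 − 2435 + 1) = 15.

15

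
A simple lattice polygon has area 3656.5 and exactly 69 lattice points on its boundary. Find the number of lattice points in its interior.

3623

Pick's theorem A = I + B/2 − 1 rearranges to I = A − B/2 + 1 = 3656.5 − 69/2 + 1 = 3623.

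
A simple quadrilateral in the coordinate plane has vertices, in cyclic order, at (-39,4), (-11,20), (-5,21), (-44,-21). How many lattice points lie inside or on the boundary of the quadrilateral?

424

The shoelace formula gives twice the area as |[(-39)·20 − (-11)·4] + [(-11)·21 − (-5)·20] + [(-5)·(-21) − (-44)·21] + [(-44)·4 − (-39)·(-21)]| = 833, so the area is 416.5.
Along each edge there are gcd(|Δx|,|Δy|)+1 lattice points, so counting each shared vertex once the boundary has gcd(28,16) + gcd(6,1) + gcd(39,42) + gcd(5,25) = 4+1+3+5 = 13.
Pick's theorem gives I = A − B/2 + 1 = 416.5 − 13/2 + 1 = 411, so the closed region contains I + B = 411 + 13 = 424 lattice points.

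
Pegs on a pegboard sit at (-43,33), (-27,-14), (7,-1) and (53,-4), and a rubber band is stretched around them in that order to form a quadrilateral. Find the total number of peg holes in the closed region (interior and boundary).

1613

By the shoelace formula, twice the signed area is |[(-43)·(-14) − (-27)·33] + [(-27)·(-1) − 7·(-14)] + [7·(-4) − 53·(-1)] + [53·33 − (-43)·(-4)]| = 3220, so the area is 1610.
Along each edge there are gcd(|Δx|,|Δy|)+1 lattice points, so counting each shared vertex once the boundary has gcd(16,47) + gcd(34,13) + gcd(46,3) + gcd(96,37) = 1+1+1+1 = 4.
Pick's theorem gives I = A − B/2 + 1 = 1610 − 4/2 + 1 = 1609, so the closed region contains I + B = 1609 + 4 = 1613 lattice points.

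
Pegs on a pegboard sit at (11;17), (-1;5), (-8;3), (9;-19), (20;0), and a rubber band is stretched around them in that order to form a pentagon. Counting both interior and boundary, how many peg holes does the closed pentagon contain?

By the shoelace formula, twice the signed area is |(11·5 − (-1)·17) + ((-1)·3 − (-8)·5) + ((-8)·(-19) − 9·3) + (9·0 − 20·(-19)) + (20·17 − 11·0)| = 954, so the area is 477.
Along each edge there are gcd(|Δx|,|Δy|)+1 lattice points, so counting each shared vertex once the boundary has gcd(12,12) + gcd(7,2) + gcd(17,22) + gcd(11,19) + gcd(9,17) = 12+1+1+1+1 = 16.
Pick's theorem gives I = A − B/2 + 1 = 477 − 16/2 + 1 = 470, so the closed region contains I + B = 470 + 16 = 486 lattice points.

486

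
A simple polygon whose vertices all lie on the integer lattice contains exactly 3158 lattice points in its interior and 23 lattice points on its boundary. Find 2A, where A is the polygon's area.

Pick's theorem states A = I + B/2 − 1, so A = 3158 + 23/2 − 1 = 6337/2.
Hence 2A = 6337.

6337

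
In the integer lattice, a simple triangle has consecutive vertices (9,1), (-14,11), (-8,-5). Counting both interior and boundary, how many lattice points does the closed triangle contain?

By the shoelace formula, twice the signed area is |[9·11 − (-14)·1] + [(-14)·(-5) − (-8)·11] + [(-8)·1 − 9·(-5)]| = 308, so the area is 154.
The number of boundary lattice points is Σ gcd(|Δx|,|Δy|) = gcd(23,10) + gcd(6,16) + gcd(17,6) = 1+2+1 = 4.
Pick's theorem gives I = A − B/2 + 1 = 154 − 4/2 + 1 = 153, so the closed region contains I + B = 153 + 4 = 157 lattice points.

157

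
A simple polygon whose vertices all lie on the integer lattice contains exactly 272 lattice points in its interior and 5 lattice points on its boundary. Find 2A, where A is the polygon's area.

Pick's theorem states A = I + B/2 − 1, so A = 272 + 5/2 − 1 = 547/2.
Hence 2A = 547.

547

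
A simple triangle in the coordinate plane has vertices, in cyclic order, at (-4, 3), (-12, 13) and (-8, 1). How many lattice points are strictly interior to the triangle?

Using the shoelace formula, 2A = |((-4)·13 − (-12)·3) + ((-12)·1 − (-8)·13) + ((-8)·3 − (-4)·1)| = 56, so the area is 28.
Along each edge there are gcd(|Δx|,|Δy|)+1 lattice points, so counting each shared vertex once the boundary has gcd(8,10) + gcd(4,12) + gcd(4,2) = 2+4+2 = 8.
Pick's theorem gives I = A − B/2 + 1 = 28 − 8/2 + 1 = 25.

25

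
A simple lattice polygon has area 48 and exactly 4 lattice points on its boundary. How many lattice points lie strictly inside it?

Pick's theorem A = I + B/2 − 1 rearranges to I = A − B/2 + 1 = 48 − 4/2 + 1 = 47.

47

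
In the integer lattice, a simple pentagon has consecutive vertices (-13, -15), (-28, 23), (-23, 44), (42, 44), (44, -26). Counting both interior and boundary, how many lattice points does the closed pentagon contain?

4190

Using the shoelace formula, 2A = |((-13)·23 − (-28)·(-15)) + ((-28)·44 − (-23)·23) + ((-23)·44 − 42·44) + (42·(-26) − 44·44) + (44·(-15) − (-13)·(-26))| = 8308, so the area is 4154.
The number of boundary lattice points is Σ gcd(|Δx|,|Δy|) = gcd(15,38) + gcd(5,21) + gcd(65,0) + gcd(2,70) + gcd(57,11) = 1+1+65+2+1 = 70.
Pick's theorem gives I = A − B/2 + 1 = 4154 − 70/2 + 1 = 4120, so the closed region contains I + B = 4120 + 70 = 4190 lattice points.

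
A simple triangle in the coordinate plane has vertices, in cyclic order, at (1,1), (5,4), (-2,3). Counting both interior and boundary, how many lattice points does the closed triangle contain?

Using the shoelace formula, 2A = |(1·4 − 5·1) + (5·3 − (-2)·4) + ((-2)·1 − 1·3)| = 17, so the area is 8.5.
Along each edge there are gcd(|Δx|,|Δy|)+1 lattice points, so counting each shared vertex once the boundary has gcd(4,3) + gcd(7,1) + gcd(3,2) = 1+1+1 = 3.
Pick's theorem gives I = A − B/2 + 1 = 8.5 − 3/2 + 1 = 8, so the closed region contains I + B = 8 + 3 = 11 lattice points.

11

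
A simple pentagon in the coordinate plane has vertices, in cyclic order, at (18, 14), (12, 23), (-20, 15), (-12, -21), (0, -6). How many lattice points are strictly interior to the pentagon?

824

Using the shoelace formula, 2A = |[18·23 − 12·14] + [12·15 − (-20)·23] + [(-20)·(-21) − (-12)·15] + [(-12)·(-6) − 0·(-21)] + [0·14 − 18·(-6)]| = 1666, so the area is 833.
Summing gcd(|Δx|,|Δy|) over the edges gives the boundary count: gcd(6,9) + gcd(32,8) + gcd(8,36) + gcd(12,15) + gcd(18,20) = 3+8+4+3+2 = 20.
Pick's theorem gives I = A − B/2 + 1 = 833 − 20/2 + 1 = 824.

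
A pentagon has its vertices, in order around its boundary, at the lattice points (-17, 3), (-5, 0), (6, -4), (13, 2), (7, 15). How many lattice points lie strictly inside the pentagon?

270

By the shoelace formula, twice the signed area is |((-17)·0 − (-5)·3) + ((-5)·(-4) − 6·0) + (6·2 − 13·(-4)) + (13·15 − 7·2) + (7·3 − (-17)·15)| = 556, so the area is 278.
Along each edge there are gcd(|Δx|,|Δy|)+1 lattice points, so counting each shared vertex once the boundary has gcd(12,3) + gcd(11,4) + gcd(7,6) + gcd(6,13) + gcd(24,12) = 3+1+1+1+12 = 18.
By Pick's theorem A = I + B/2 − 1, so I = 278 − 18/2 + 1 = 270.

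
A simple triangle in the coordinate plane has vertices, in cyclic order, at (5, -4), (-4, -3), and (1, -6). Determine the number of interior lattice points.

By the shoelace formula, twice the signed area is |(5·(-3) − (-4)·(-4)) + ((-4)·(-6) − 1·(-3)) + (1·(-4) − 5·(-6))| = 22, so the area is 11.
Summing gcd(|Δx|,|Δy|) over the edges gives the boundary count: gcd(9,1) + gcd(5,3) + gcd(4,2) = 1+1+2 = 4.
Pick's theorem gives I = A − B/2 + 1 = 11 − 4/2 + 1 = 10.

10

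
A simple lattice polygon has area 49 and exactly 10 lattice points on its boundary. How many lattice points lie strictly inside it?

45

Pick's theorem A = I + B/2 − 1 rearranges to I = A − B/2 + 1 = 49 − 10/2 + 1 = 45.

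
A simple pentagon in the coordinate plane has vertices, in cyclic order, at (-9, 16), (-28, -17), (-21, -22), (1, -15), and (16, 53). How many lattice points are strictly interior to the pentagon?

1110

By the shoelace formula, twice the signed area is |((-9)·(-17) − (-28)·16) + ((-28)·(-22) − (-21)·(-17)) + ((-21)·(-15) − 1·(-22)) + (1·53 − 16·(-15)) + (16·16 − (-9)·53)| = 2223, so the area is 2223/2.
Summing gcd(|Δx|,|Δy|) over the edges gives the boundary count: gcd(19,33) + gcd(7,5) + gcd(22,7) + gcd(15,68) + gcd(25,37) = 1+1+1+1+1 = 5.
By Pick's theorem A = I + B/2 − 1, so I = 2223/2 − 5/2 + 1 = 1110.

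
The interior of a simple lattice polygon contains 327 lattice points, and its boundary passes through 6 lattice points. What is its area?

329

By Pick's theorem, A = I + B/2 − 1 = 327 + 6/2 − 1 = 329.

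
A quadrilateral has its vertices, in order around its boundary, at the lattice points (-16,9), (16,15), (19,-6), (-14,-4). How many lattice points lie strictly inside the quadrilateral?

Using the shoelace formula, 2A = |((-16)·15 − 16·9) + (16·(-6) − 19·15) + (19·(-4) − (-14)·(-6)) + ((-14)·9 − (-16)·(-4))| = 1115, so the area is 557.5.
Along each edge there are gcd(|Δx|,|Δy|)+1 lattice points, so counting each shared vertex once the boundary has gcd(32,6) + gcd(3,21) + gcd(33,2) + gcd(2,13) = 2+3+1+1 = 7.
Pick's theorem gives I = A − B/2 + 1 = 557.5 − 7/2 + 1 = 555.

555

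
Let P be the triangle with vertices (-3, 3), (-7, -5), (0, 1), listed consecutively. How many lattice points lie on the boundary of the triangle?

The number of boundary lattice points is Σ gcd(|Δx|,|Δy|) = gcd(4,8) + gcd(7,6) + gcd(3,2) = 4+1+1 = 6.

6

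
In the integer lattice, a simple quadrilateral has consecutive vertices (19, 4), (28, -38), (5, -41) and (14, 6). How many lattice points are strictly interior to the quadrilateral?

621

By the shoelace formula, twice the signed area is |[19·(-38) − 28·4] + [28·(-41) − 5·(-38)] + [5·6 − 14·(-41)] + [14·4 − 19·6]| = 1246, so the area is 623.
Summing gcd(|Δx|,|Δy|) over the edges gives the boundary count: gcd(9,42) + gcd(23,3) + gcd(9,47) + gcd(5,2) = 3+1+1+1 = 6.
By Pick's theorem A = I + B/2 − 1, so I = 623 − 6/2 + 1 = 621.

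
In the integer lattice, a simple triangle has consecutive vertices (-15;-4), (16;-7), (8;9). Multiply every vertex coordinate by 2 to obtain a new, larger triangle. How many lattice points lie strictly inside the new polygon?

Using the shoelace formula, 2A = |[(-15)·(-7) − 16·(-4)] + [16·9 − 8·(-7)] + [8·(-4) − (-15)·9]| = 472, so the area is 236.
Summing gcd(|Δx|,|Δy|) over the edges gives the boundary count: gcd(31,3) + gcd(8,16) + gcd(23,13) = 1+8+1 = 10.
Scaling by 2 multiplies the area by 2² = 4 (so the new area is 944) and multiplies the boundary lattice-point count by 2, giving 20.
By Pick's theorem, the interior count of the dilated polygon is 944 − 20/2 + 1 = 935.

935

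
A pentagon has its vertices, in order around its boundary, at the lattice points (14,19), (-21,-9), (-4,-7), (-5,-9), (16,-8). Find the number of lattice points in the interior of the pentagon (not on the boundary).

Using the shoelace formula, 2A = |[14·(-9) − (-21)·19] + [(-21)·(-7) − (-4)·(-9)] + [(-4)·(-9) − (-5)·(-7)] + [(-5)·(-8) − 16·(-9)] + [16·19 − 14·(-8)]| = 985, so the area is 492.5.
Summing gcd(|Δx|,|Δy|) over the edges gives the boundary count: gcd(35,28) + gcd(17,2) + gcd(1,2) + gcd(21,1) + gcd(2,27) = 7+1+1+1+1 = 11.
By Pick's theorem A = I + B/2 − 1, so I = 492.5 − 11/2 + 1 = 488.

488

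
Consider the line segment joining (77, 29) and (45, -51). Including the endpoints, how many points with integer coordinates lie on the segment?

17

The number of lattice points on a segment between lattice points is gcd(|Δx|,|Δy|) + 1 = gcd(32,80) + 1 = 16 + 1 = 17.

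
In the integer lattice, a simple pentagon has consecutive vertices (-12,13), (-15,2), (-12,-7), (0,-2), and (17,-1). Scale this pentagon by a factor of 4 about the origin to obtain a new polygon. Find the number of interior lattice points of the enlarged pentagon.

4523

Using the shoelace formula, 2A = |((-12)·2 − (-15)·13) + ((-15)·(-7) − (-12)·2) + ((-12)·(-2) − 0·(-7)) + (0·(-1) − 17·(-2)) + (17·13 − (-12)·(-1))| = 567, so the area is 567/2.
Along each edge there are gcd(|Δx|,|Δy|)+1 lattice points, so counting each shared vertex once the boundary has gcd(3,11) + gcd(3,9) + gcd(12,5) + gcd(17,1) + gcd(29,14) = 1+3+1+1+1 = 7.
Scaling by 4 multiplies the area by 4² = 16 (so the new area is 4536) and multiplies the boundary lattice-point count by 4, giving 28.
By Pick's theorem, the interior count of the dilated polygon is 4536 − 28/2 + 1 = 4523.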